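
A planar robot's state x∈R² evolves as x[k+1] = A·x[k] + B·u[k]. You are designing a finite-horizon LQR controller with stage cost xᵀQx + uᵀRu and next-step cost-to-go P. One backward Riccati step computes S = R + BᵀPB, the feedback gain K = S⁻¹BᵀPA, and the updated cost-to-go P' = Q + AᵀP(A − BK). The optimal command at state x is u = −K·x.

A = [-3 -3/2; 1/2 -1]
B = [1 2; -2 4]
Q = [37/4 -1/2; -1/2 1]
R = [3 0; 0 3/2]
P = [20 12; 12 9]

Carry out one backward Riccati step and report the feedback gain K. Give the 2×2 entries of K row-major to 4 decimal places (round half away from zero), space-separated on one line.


-1.0454 -0.3178 -0.6406 -0.4842

BᵀP = [-4.0000 -6.0000; 88.0000 60.0000]
S = R + BᵀPB = [3 0; 0 3/2] + [8.0000 -32.0000; -32.0000 416.0000] = [11.0000 -32.0000; -32.0000 417.5000]
BᵀPA = [9.0000 12.0000; -234.0000 -192.0000]
K = S⁻¹·BᵀPA = [-1.0454 -0.3178; -0.6406 -0.4842]
A−BK = [-0.6734 -0.2137; 0.9716 0.3014]
AᵀP(A−BK) = [5.7569 2.0485; 2.0485 0.8398]
P' = Q + AᵀP(A−BK) = [15.0069 1.5485; 1.5485 1.8398]
tr(P') = 16.8468


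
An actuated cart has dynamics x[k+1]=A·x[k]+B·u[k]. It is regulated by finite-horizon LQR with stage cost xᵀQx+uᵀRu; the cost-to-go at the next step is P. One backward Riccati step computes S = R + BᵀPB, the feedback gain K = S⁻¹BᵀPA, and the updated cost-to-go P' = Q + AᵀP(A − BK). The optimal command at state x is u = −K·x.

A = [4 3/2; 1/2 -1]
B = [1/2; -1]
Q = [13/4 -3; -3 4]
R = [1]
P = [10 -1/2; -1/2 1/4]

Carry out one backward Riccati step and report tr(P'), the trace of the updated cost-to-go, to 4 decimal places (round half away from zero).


BᵀP = [5.5000 -0.5000]
S = R + BᵀPB = [1] + [3.2500] = [4.2500]
BᵀPA = [21.7500 8.7500]
K = S⁻¹·BᵀPA = [5.1176 2.0588]
A−BK = [1.4412 0.4706; 5.6176 1.0588]
AᵀP(A−BK) = [46.7537 16.7206; 16.7206 6.2353]
P' = Q + AᵀP(A−BK) = [50.0037 13.7206; 13.7206 10.2353]
tr(P') = 60.2390

60.2390


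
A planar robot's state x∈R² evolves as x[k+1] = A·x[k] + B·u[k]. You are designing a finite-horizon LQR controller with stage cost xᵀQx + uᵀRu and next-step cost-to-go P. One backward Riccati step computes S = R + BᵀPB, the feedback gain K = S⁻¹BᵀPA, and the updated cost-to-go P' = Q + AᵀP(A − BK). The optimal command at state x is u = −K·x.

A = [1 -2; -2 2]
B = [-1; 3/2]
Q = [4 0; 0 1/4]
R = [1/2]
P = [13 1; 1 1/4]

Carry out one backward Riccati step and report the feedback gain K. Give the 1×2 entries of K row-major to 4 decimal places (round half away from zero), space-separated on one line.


BᵀP = [-11.5000 -0.6250]
S = R + BᵀPB = [1/2] + [10.5625] = [11.0625]
BᵀPA = [-10.2500 21.7500]
K = S⁻¹·BᵀPA = [-0.9266 1.9661]
A−BK = [0.0734 -0.0339; -0.6102 -0.9492]
AᵀP(A−BK) = [0.5028 -0.8475; -0.8475 2.2373]
P' = Q + AᵀP(A−BK) = [4.5028 -0.8475; -0.8475 2.4873]
tr(P') = 6.9901

-0.9266 1.9661


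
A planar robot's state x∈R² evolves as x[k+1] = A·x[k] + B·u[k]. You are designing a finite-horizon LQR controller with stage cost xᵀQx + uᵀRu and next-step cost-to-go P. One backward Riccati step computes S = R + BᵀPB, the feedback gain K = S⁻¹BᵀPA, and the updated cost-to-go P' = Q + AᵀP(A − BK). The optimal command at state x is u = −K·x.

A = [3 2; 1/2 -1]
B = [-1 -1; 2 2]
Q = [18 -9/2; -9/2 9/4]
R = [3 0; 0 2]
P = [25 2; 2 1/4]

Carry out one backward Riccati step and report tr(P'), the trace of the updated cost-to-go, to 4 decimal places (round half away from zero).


46.4629

BᵀP = [-21.0000 -1.5000; -21.0000 -1.5000]
S = R + BᵀPB = [3 0; 0 2] + [18.0000 18.0000; 18.0000 18.0000] = [21.0000 18.0000; 18.0000 20.0000]
BᵀPA = [-63.7500 -40.5000; -63.7500 -40.5000]
K = S⁻¹·BᵀPA = [-1.3281 -0.8438; -1.9922 -1.2656]
A−BK = [-0.3203 -0.1094; 7.1406 3.2188]
AᵀP(A−BK) = [19.3926 11.4023; 11.4023 6.8203]
P' = Q + AᵀP(A−BK) = [37.3926 6.9023; 6.9023 9.0703]
tr(P') = 46.4629


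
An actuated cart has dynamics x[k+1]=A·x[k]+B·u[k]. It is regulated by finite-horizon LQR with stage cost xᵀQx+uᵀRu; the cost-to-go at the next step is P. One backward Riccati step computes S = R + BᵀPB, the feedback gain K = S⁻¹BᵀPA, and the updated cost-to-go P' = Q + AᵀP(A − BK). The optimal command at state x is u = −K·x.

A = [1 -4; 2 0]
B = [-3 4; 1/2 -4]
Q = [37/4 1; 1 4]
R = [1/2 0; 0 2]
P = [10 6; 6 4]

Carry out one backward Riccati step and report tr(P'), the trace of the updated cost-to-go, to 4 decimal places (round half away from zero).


15.7012

BᵀP = [-27.0000 -16.0000; 16.0000 8.0000]
S = R + BᵀPB = [1/2 0; 0 2] + [73.0000 -44.0000; -44.0000 32.0000] = [73.5000 -44.0000; -44.0000 34.0000]
BᵀPA = [-59.0000 108.0000; 32.0000 -64.0000]
K = S⁻¹·BᵀPA = [-1.0622 1.5204; -0.4334 0.0853]
A−BK = [-0.4529 0.2202; 0.7975 -0.4192]
AᵀP(A−BK) = [1.2007 -1.0231; -1.0231 1.2504]
P' = Q + AᵀP(A−BK) = [10.4507 -0.0231; -0.0231 5.2504]
tr(P') = 15.7012


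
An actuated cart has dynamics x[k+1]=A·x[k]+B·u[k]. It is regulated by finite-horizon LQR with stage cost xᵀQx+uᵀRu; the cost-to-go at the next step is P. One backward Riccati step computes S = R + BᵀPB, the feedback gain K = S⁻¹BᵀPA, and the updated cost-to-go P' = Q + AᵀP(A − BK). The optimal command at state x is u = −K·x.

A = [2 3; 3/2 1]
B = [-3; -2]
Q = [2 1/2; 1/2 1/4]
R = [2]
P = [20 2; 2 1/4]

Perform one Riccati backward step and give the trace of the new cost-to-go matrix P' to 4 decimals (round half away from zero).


BᵀP = [-64.0000 -6.5000]
S = R + BᵀPB = [2] + [205.0000] = [207.0000]
BᵀPA = [-137.7500 -198.5000]
K = S⁻¹·BᵀPA = [-0.6655 -0.9589]
A−BK = [0.0036 0.1232; 0.1691 -0.9179]
AᵀP(A−BK) = [0.8955 1.2814; 1.2814 1.9010]
P' = Q + AᵀP(A−BK) = [2.8955 1.7814; 1.7814 2.1510]
tr(P') = 5.0465

5.0465


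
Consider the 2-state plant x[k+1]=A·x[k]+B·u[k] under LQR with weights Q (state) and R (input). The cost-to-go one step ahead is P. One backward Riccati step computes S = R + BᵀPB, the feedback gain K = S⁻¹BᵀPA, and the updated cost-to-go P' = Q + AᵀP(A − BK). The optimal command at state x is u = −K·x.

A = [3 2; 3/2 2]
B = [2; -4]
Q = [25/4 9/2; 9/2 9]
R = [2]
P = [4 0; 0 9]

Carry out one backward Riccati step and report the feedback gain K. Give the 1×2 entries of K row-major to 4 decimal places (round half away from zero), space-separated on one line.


BᵀP = [8.0000 -36.0000]
S = R + BᵀPB = [2] + [160.0000] = [162.0000]
BᵀPA = [-30.0000 -56.0000]
K = S⁻¹·BᵀPA = [-0.1852 -0.3457]
A−BK = [3.3704 2.6914; 0.7593 0.6173]
AᵀP(A−BK) = [50.6944 40.6296; 40.6296 32.6420]
P' = Q + AᵀP(A−BK) = [56.9444 45.1296; 45.1296 41.6420]
tr(P') = 98.5864

-0.1852 -0.3457


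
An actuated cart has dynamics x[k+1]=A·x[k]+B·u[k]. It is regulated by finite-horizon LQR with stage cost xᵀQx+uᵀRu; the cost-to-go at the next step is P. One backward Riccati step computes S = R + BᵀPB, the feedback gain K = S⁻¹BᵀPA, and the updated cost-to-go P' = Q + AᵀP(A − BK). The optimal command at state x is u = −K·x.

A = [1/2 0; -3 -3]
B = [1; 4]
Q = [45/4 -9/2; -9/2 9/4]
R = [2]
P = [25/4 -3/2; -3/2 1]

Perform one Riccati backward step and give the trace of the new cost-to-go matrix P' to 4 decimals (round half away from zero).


BᵀP = [0.2500 2.5000]
S = R + BᵀPB = [2] + [10.2500] = [12.2500]
BᵀPA = [-7.3750 -7.5000]
K = S⁻¹·BᵀPA = [-0.6020 -0.6122]
A−BK = [1.1020 0.6122; -0.5918 -0.5510]
AᵀP(A−BK) = [10.6224 6.7347; 6.7347 4.4082]
P' = Q + AᵀP(A−BK) = [21.8724 2.2347; 2.2347 6.6582]
tr(P') = 28.5306

28.5306


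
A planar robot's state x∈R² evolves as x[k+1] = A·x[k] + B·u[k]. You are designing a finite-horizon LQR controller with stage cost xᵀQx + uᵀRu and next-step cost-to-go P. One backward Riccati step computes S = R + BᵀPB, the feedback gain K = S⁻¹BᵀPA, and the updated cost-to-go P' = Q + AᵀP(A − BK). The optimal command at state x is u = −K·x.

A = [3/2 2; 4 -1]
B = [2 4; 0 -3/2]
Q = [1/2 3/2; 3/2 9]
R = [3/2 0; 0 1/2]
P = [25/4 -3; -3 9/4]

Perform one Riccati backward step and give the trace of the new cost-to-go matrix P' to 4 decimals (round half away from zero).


19.6658

BᵀP = [12.5000 -6.0000; 29.5000 -15.3750]
S = R + BᵀPB = [3/2 0; 0 1/2] + [25.0000 59.0000; 59.0000 141.0625] = [26.5000 59.0000; 59.0000 141.5625]
BᵀPA = [-5.2500 31.0000; -17.2500 74.3750]
K = S⁻¹·BᵀPA = [1.0153 0.0012; -0.5450 0.5249]
A−BK = [1.6494 -0.1019; 3.1825 -0.2126]
AᵀP(A−BK) = [9.9914 -0.6893; -0.6893 0.1744]
P' = Q + AᵀP(A−BK) = [10.4914 0.8107; 0.8107 9.1744]
tr(P') = 19.6658


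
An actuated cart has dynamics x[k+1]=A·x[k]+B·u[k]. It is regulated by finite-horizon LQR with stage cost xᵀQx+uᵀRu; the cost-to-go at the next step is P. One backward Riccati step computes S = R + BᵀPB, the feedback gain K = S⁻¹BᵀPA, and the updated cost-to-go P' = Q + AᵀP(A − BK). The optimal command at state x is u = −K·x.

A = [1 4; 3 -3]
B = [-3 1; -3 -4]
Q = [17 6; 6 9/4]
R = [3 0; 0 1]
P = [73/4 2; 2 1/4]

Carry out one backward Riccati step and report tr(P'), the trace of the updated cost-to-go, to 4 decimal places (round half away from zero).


23.4472

BᵀP = [-60.7500 -6.7500; 10.2500 1.0000]
S = R + BᵀPB = [3 0; 0 1] + [202.5000 -33.7500; -33.7500 6.2500] = [205.5000 -33.7500; -33.7500 7.2500]
BᵀPA = [-81.0000 -222.7500; 13.2500 38.0000]
K = S⁻¹·BᵀPA = [-0.3993 -0.9476; -0.0310 0.8300]
A−BK = [-0.1668 0.3271; 1.6782 -2.5227]
AᵀP(A−BK) = [0.5714 0.9947; 0.9947 3.6259]
P' = Q + AᵀP(A−BK) = [17.5714 6.9947; 6.9947 5.8759]
tr(P') = 23.4472


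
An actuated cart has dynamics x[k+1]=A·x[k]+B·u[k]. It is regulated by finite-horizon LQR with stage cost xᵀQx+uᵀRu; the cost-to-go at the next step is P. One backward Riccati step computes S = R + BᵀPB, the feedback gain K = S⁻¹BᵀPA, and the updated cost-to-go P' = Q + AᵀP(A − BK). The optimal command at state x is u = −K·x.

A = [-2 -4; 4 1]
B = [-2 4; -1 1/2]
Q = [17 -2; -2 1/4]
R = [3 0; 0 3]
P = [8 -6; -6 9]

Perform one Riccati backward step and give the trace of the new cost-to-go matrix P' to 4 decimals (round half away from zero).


BᵀP = [-10.0000 3.0000; 29.0000 -19.5000]
S = R + BᵀPB = [3 0; 0 3] + [17.0000 -38.5000; -38.5000 106.2500] = [20.0000 -38.5000; -38.5000 109.2500]
BᵀPA = [32.0000 43.0000; -136.0000 -135.5000]
K = S⁻¹·BᵀPA = [-2.4760 -0.7385; -2.1174 -1.5005]
A−BK = [1.5176 0.5251; 2.5827 1.0117]
AᵀP(A−BK) = [63.2657 27.5603; 27.5603 13.4344]
P' = Q + AᵀP(A−BK) = [80.2657 25.5603; 25.5603 13.6844]
tr(P') = 93.9501

93.9501


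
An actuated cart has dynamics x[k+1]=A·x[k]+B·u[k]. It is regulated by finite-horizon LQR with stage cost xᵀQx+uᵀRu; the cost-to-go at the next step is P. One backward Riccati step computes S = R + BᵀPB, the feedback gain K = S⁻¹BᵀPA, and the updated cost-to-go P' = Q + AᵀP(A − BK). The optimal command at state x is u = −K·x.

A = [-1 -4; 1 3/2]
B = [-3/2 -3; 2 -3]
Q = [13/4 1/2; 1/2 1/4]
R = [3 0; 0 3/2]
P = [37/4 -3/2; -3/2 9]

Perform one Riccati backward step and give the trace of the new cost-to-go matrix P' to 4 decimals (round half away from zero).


BᵀP = [-16.8750 20.2500; -23.2500 -22.5000]
S = R + BᵀPB = [3 0; 0 3/2] + [65.8125 -10.1250; -10.1250 137.2500] = [68.8125 -10.1250; -10.1250 138.7500]
BᵀPA = [37.1250 97.8750; 0.7500 59.2500]
K = S⁻¹·BᵀPA = [0.5462 1.5013; 0.0453 0.5366]
A−BK = [-0.0450 -0.1383; 0.0434 0.1072]
AᵀP(A−BK) = [0.9395 2.6120; 2.6120 7.5183]
P' = Q + AᵀP(A−BK) = [4.1895 3.1120; 3.1120 7.7683]
tr(P') = 11.9578

11.9578


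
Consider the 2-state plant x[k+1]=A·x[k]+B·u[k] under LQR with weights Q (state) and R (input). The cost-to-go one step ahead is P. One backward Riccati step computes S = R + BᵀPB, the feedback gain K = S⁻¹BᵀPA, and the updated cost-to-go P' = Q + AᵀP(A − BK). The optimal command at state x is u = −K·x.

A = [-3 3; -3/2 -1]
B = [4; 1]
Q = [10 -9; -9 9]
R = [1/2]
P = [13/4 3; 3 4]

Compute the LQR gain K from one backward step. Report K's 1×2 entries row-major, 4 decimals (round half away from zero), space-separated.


-0.8944 0.3975

BᵀP = [16.0000 16.0000]
S = R + BᵀPB = [1/2] + [80.0000] = [80.5000]
BᵀPA = [-72.0000 32.0000]
K = S⁻¹·BᵀPA = [-0.8944 0.3975]
A−BK = [0.5776 1.4099; -0.6056 -1.3975]
AᵀP(A−BK) = [0.8525 0.8711; 0.8711 2.5295]
P' = Q + AᵀP(A−BK) = [10.8525 -8.1289; -8.1289 11.5295]
tr(P') = 22.3820


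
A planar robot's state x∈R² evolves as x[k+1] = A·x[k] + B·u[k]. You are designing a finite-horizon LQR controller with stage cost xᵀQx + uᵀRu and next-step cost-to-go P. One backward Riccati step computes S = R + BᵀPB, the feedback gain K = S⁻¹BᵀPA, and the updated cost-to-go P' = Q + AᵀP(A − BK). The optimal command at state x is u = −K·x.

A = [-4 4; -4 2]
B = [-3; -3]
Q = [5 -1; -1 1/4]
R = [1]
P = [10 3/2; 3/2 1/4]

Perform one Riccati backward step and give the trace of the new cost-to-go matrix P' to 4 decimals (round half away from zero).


BᵀP = [-34.5000 -5.2500]
S = R + BᵀPB = [1] + [119.2500] = [120.2500]
BᵀPA = [159.0000 -148.5000]
K = S⁻¹·BᵀPA = [1.3222 -1.2349]
A−BK = [-0.0333 0.2952; -0.0333 -1.7048]
AᵀP(A−BK) = [1.7630 -1.6466; -1.6466 1.6133]
P' = Q + AᵀP(A−BK) = [6.7630 -2.6466; -2.6466 1.8633]
tr(P') = 8.6263

8.6263


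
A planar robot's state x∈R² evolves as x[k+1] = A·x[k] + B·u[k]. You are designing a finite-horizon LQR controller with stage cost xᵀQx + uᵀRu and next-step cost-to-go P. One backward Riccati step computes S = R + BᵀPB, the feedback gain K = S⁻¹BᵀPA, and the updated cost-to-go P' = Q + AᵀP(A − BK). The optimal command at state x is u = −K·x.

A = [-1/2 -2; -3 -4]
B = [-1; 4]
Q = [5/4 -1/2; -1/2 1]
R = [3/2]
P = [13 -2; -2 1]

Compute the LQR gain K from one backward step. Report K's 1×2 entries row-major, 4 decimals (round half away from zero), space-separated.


-0.1613 0.3871

BᵀP = [-21.0000 6.0000]
S = R + BᵀPB = [3/2] + [45.0000] = [46.5000]
BᵀPA = [-7.5000 18.0000]
K = S⁻¹·BᵀPA = [-0.1613 0.3871]
A−BK = [-0.6613 -1.6129; -2.3548 -5.5484]
AᵀP(A−BK) = [5.0403 11.9032; 11.9032 29.0323]
P' = Q + AᵀP(A−BK) = [6.2903 11.4032; 11.4032 30.0323]
tr(P') = 36.3226


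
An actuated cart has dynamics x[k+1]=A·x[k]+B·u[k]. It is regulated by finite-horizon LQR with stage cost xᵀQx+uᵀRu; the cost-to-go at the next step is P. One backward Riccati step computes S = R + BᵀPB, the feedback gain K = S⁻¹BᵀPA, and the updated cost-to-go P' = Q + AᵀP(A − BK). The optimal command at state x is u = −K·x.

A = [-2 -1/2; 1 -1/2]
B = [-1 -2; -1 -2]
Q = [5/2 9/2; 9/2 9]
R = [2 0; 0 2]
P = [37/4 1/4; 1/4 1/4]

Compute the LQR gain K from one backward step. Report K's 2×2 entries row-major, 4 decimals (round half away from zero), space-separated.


BᵀP = [-9.5000 -0.5000; -19.0000 -1.0000]
S = R + BᵀPB = [2 0; 0 2] + [10.0000 20.0000; 20.0000 40.0000] = [12.0000 20.0000; 20.0000 42.0000]
BᵀPA = [18.5000 5.0000; 37.0000 10.0000]
K = S⁻¹·BᵀPA = [0.3558 0.0962; 0.7115 0.1923]
A−BK = [-0.2212 -0.0192; 2.7788 -0.0192]
AᵀP(A−BK) = [3.3413 0.3558; 0.3558 0.0962]
P' = Q + AᵀP(A−BK) = [5.8413 4.8558; 4.8558 9.0962]
tr(P') = 14.9375

0.3558 0.0962 0.7115 0.1923


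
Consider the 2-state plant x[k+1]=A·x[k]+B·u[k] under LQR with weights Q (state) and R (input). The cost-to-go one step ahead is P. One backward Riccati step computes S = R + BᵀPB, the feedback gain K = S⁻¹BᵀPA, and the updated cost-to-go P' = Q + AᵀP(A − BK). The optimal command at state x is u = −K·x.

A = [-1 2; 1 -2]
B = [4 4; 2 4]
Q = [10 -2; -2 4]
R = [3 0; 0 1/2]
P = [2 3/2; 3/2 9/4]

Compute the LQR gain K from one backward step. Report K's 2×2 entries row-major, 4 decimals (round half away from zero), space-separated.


-0.2742 0.5485 0.2110 -0.4221

BᵀP = [11.0000 10.5000; 14.0000 15.0000]
S = R + BᵀPB = [3 0; 0 1/2] + [65.0000 86.0000; 86.0000 116.0000] = [68.0000 86.0000; 86.0000 116.5000]
BᵀPA = [-0.5000 1.0000; 1.0000 -2.0000]
K = S⁻¹·BᵀPA = [-0.2742 0.5485; 0.2110 -0.4221]
A−BK = [-0.7471 1.4943; 0.7044 -1.4087]
AᵀP(A−BK) = [0.9019 -1.8037; -1.8037 3.6074]
P' = Q + AᵀP(A−BK) = [10.9019 -3.8037; -3.8037 7.6074]
tr(P') = 18.5093


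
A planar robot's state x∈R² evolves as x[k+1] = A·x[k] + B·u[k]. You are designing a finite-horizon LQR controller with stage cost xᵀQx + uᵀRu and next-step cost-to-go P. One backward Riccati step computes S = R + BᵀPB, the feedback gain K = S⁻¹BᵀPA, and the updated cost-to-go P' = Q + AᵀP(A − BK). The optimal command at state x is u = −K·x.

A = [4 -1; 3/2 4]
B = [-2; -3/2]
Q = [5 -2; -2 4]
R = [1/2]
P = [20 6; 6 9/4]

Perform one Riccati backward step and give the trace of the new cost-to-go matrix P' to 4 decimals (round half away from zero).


18.0141

BᵀP = [-49.0000 -15.3750]
S = R + BᵀPB = [1/2] + [121.0625] = [121.5625]
BᵀPA = [-219.0625 -12.5000]
K = S⁻¹·BᵀPA = [-1.8021 -0.1028]
A−BK = [0.3959 -1.2057; -1.2031 3.8458]
AᵀP(A−BK) = [2.2995 -2.0257; -2.0257 6.7147]
P' = Q + AᵀP(A−BK) = [7.2995 -4.0257; -4.0257 10.7147]
tr(P') = 18.0141


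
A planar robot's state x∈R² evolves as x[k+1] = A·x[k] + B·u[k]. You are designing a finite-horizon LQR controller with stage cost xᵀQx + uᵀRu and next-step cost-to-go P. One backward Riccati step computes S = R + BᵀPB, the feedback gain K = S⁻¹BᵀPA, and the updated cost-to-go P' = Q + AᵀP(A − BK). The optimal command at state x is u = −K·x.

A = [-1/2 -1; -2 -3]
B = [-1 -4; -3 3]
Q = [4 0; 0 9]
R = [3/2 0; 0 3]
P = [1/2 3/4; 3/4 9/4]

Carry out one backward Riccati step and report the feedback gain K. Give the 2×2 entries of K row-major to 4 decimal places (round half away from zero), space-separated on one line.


0.5819 0.9105 -0.0705 -0.0776

BᵀP = [-2.7500 -7.5000; 0.2500 3.7500]
S = R + BᵀPB = [3/2 0; 0 3] + [25.2500 -11.5000; -11.5000 10.2500] = [26.7500 -11.5000; -11.5000 13.2500]
BᵀPA = [16.3750 25.2500; -7.6250 -11.5000]
K = S⁻¹·BᵀPA = [0.5819 0.9105; -0.0705 -0.0776]
A−BK = [-0.2000 -0.4000; -0.0430 -0.0354]
AᵀP(A−BK) = [0.5598 0.8728; 0.8728 1.3658]
P' = Q + AᵀP(A−BK) = [4.5598 0.8728; 0.8728 10.3658]
tr(P') = 14.9256


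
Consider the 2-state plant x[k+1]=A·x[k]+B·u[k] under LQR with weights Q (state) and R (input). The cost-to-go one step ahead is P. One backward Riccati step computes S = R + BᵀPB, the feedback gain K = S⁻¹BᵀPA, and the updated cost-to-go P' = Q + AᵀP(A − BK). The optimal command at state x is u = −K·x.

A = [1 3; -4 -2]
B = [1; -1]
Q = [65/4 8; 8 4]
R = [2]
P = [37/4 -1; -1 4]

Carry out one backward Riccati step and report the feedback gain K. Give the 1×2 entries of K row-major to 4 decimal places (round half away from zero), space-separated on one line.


1.7536 2.3623

BᵀP = [10.2500 -5.0000]
S = R + BᵀPB = [2] + [15.2500] = [17.2500]
BᵀPA = [30.2500 40.7500]
K = S⁻¹·BᵀPA = [1.7536 2.3623]
A−BK = [-0.7536 0.6377; -2.2464 0.3623]
AᵀP(A−BK) = [28.2029 2.2899; 2.2899 14.9855]
P' = Q + AᵀP(A−BK) = [44.4529 10.2899; 10.2899 18.9855]
tr(P') = 63.4384


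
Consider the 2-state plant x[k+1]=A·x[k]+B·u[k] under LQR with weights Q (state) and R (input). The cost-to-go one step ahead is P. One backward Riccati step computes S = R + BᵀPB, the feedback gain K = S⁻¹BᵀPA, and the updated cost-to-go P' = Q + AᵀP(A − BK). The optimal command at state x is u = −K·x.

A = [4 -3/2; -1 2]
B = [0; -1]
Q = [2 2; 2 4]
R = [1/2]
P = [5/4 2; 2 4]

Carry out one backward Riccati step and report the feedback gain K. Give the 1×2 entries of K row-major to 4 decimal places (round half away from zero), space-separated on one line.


BᵀP = [-2.0000 -4.0000]
S = R + BᵀPB = [1/2] + [4.0000] = [4.5000]
BᵀPA = [-4.0000 -5.0000]
K = S⁻¹·BᵀPA = [-0.8889 -1.1111]
A−BK = [4.0000 -1.5000; -1.8889 0.8889]
AᵀP(A−BK) = [4.4444 -0.9444; -0.9444 1.2569]
P' = Q + AᵀP(A−BK) = [6.4444 1.0556; 1.0556 5.2569]
tr(P') = 11.7014

-0.8889 -1.1111


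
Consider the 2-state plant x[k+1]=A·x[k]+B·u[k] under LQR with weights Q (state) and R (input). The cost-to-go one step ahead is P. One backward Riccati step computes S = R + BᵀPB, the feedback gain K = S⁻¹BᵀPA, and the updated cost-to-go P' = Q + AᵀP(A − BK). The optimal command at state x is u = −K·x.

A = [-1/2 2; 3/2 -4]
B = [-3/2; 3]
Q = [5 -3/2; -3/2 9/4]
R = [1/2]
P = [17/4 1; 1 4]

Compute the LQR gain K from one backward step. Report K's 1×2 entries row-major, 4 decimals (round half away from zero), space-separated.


0.4705 -1.3153

BᵀP = [-3.3750 10.5000]
S = R + BᵀPB = [1/2] + [36.5625] = [37.0625]
BᵀPA = [17.4375 -48.7500]
K = S⁻¹·BᵀPA = [0.4705 -1.3153]
A−BK = [0.2057 0.0270; 0.0885 -0.0540]
AᵀP(A−BK) = [0.3583 -0.3137; -0.3137 0.8769]
P' = Q + AᵀP(A−BK) = [5.3583 -1.8137; -1.8137 3.1269]
tr(P') = 8.4852


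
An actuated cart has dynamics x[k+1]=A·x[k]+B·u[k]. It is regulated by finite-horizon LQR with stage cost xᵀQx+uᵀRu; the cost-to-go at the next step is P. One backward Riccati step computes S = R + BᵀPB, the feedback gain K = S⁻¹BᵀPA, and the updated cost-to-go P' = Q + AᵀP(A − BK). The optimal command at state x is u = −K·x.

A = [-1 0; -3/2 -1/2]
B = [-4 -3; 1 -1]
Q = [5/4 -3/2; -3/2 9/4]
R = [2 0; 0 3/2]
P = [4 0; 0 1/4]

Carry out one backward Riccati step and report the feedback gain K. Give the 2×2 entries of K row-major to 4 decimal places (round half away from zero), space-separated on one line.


BᵀP = [-16.0000 0.2500; -12.0000 -0.2500]
S = R + BᵀPB = [2 0; 0 3/2] + [64.2500 47.7500; 47.7500 36.2500] = [66.2500 47.7500; 47.7500 37.7500]
BᵀPA = [15.6250 -0.1250; 12.3750 0.1250]
K = S⁻¹·BᵀPA = [-0.0048 -0.0484; 0.3339 0.0645]
A−BK = [-0.0175 0.0000; -1.1613 -0.3871]
AᵀP(A−BK) = [0.5057 0.1452; 0.1452 0.0484]
P' = Q + AᵀP(A−BK) = [1.7557 -1.3548; -1.3548 2.2984]
tr(P') = 4.0540

-0.0048 -0.0484 0.3339 0.0645


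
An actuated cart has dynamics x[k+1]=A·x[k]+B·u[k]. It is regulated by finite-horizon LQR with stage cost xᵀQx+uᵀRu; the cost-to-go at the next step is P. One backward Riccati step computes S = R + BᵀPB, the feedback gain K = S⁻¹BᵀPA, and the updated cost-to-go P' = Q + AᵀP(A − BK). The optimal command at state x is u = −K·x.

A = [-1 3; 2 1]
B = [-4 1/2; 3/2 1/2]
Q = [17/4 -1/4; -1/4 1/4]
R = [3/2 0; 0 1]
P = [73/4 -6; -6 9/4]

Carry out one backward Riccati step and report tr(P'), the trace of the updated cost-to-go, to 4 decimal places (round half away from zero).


BᵀP = [-82.0000 27.3750; 6.1250 -1.8750]
S = R + BᵀPB = [3/2 0; 0 1] + [369.0625 -27.3125; -27.3125 2.1250] = [370.5625 -27.3125; -27.3125 3.1250]
BᵀPA = [136.7500 -218.6250; -9.8750 16.5000]
K = S⁻¹·BᵀPA = [0.3826 -0.5644; 0.1837 0.3473]
A−BK = [0.4384 0.5688; 1.3343 1.6729]
AᵀP(A−BK) = [0.7471 0.3590; 0.3590 1.3812]
P' = Q + AᵀP(A−BK) = [4.9971 0.1090; 0.1090 1.6312]
tr(P') = 6.6284

6.6284


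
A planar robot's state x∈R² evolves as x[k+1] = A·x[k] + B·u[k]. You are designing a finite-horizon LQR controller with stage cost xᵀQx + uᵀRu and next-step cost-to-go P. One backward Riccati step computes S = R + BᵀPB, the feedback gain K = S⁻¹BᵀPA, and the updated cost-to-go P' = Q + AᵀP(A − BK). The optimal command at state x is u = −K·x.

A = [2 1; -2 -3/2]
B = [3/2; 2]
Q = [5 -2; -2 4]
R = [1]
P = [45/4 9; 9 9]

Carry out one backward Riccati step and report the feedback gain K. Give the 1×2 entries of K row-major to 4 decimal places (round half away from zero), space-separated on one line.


BᵀP = [34.8750 31.5000]
S = R + BᵀPB = [1] + [115.3125] = [116.3125]
BᵀPA = [6.7500 -12.3750]
K = S⁻¹·BᵀPA = [0.0580 -0.1064]
A−BK = [1.9130 1.1596; -2.1161 -1.2872]
AᵀP(A−BK) = [8.6083 5.2182; 5.2182 3.1834]
P' = Q + AᵀP(A−BK) = [13.6083 3.2182; 3.2182 7.1834]
tr(P') = 20.7916

0.0580 -0.1064


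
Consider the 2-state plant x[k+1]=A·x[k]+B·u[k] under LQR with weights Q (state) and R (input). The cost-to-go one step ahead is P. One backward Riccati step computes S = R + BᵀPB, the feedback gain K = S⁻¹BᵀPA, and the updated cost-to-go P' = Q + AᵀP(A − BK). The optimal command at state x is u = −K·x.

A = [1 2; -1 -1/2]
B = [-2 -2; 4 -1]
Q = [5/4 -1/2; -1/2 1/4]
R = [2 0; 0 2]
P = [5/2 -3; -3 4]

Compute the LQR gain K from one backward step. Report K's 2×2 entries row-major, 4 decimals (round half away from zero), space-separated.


-0.3068 -0.3409 -0.0795 -0.2273

BᵀP = [-17.0000 22.0000; -2.0000 2.0000]
S = R + BᵀPB = [2 0; 0 2] + [122.0000 12.0000; 12.0000 2.0000] = [124.0000 12.0000; 12.0000 4.0000]
BᵀPA = [-39.0000 -45.0000; -4.0000 -5.0000]
K = S⁻¹·BᵀPA = [-0.3068 -0.3409; -0.0795 -0.2273]
A−BK = [0.2273 0.8636; 0.1477 0.6364]
AᵀP(A−BK) = [0.2159 0.2955; 0.2955 0.5227]
P' = Q + AᵀP(A−BK) = [1.4659 -0.2045; -0.2045 0.7727]
tr(P') = 2.2386


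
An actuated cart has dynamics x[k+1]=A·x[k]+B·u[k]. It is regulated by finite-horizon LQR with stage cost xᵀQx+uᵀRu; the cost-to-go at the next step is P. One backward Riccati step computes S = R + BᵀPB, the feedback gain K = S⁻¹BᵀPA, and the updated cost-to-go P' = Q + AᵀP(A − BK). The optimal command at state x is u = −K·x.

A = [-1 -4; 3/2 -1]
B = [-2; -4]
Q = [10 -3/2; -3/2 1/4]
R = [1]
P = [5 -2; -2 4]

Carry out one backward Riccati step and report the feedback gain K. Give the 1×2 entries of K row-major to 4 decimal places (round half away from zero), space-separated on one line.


-0.3019 0.3774

BᵀP = [-2.0000 -12.0000]
S = R + BᵀPB = [1] + [52.0000] = [53.0000]
BᵀPA = [-16.0000 20.0000]
K = S⁻¹·BᵀPA = [-0.3019 0.3774]
A−BK = [-1.6038 -3.2453; 0.2925 0.5094]
AᵀP(A−BK) = [15.1698 30.0377; 30.0377 60.4528]
P' = Q + AᵀP(A−BK) = [25.1698 28.5377; 28.5377 60.7028]
tr(P') = 85.8726


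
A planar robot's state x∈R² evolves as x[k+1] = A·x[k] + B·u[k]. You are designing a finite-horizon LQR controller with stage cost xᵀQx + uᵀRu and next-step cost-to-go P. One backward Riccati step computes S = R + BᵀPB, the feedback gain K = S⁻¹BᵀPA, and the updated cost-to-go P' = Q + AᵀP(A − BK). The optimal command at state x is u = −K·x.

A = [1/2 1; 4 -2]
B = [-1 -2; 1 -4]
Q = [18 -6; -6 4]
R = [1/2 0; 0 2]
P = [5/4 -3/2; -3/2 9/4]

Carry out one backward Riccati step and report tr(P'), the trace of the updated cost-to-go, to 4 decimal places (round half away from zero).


BᵀP = [-2.7500 3.7500; 3.5000 -6.0000]
S = R + BᵀPB = [1/2 0; 0 2] + [6.5000 -9.5000; -9.5000 17.0000] = [7.0000 -9.5000; -9.5000 19.0000]
BᵀPA = [13.6250 -10.2500; -22.2500 15.5000]
K = S⁻¹·BᵀPA = [1.1111 -1.1111; -0.6155 0.2602]
A−BK = [0.3801 0.4094; 0.4269 0.1520]
AᵀP(A−BK) = [1.4788 -0.9459; -0.9459 0.8275]
P' = Q + AᵀP(A−BK) = [19.4788 -6.9459; -6.9459 4.8275]
tr(P') = 24.3063

24.3063


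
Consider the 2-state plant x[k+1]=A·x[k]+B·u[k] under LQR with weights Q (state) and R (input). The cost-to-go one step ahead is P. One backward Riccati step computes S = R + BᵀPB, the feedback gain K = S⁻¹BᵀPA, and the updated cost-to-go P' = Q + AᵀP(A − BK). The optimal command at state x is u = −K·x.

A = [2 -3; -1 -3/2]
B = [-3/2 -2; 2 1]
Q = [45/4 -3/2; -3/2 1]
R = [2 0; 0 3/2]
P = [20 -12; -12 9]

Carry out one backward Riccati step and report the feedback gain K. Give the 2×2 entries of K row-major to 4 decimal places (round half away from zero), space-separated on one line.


-0.2953 -0.5167 -0.6822 1.3062

BᵀP = [-54.0000 36.0000; -52.0000 33.0000]
S = R + BᵀPB = [2 0; 0 3/2] + [153.0000 144.0000; 144.0000 137.0000] = [155.0000 144.0000; 144.0000 138.5000]
BᵀPA = [-144.0000 108.0000; -137.0000 106.5000]
K = S⁻¹·BᵀPA = [-0.2953 -0.5167; -0.6822 1.3062]
A−BK = [0.1928 -1.1627; 0.2727 -1.7727]
AᵀP(A−BK) = [1.0232 -1.9593; -1.9593 8.9462]
P' = Q + AᵀP(A−BK) = [12.2732 -3.4593; -3.4593 9.9462]
tr(P') = 22.2194


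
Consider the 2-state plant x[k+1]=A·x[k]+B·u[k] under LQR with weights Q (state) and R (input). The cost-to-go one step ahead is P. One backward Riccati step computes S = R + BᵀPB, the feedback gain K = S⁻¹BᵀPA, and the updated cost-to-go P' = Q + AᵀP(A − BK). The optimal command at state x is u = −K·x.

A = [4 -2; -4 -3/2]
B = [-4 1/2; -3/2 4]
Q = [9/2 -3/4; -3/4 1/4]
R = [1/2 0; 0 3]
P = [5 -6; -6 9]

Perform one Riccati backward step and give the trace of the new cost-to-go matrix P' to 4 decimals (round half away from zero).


11.7305

BᵀP = [-11.0000 10.5000; -21.5000 33.0000]
S = R + BᵀPB = [1/2 0; 0 3] + [28.2500 36.5000; 36.5000 121.2500] = [28.7500 36.5000; 36.5000 124.2500]
BᵀPA = [-86.0000 6.2500; -218.0000 -6.5000]
K = S⁻¹·BᵀPA = [-1.2181 0.4526; -1.3967 -0.1853]
A−BK = [-0.1741 -0.0969; -0.2404 -0.0800]
AᵀP(A−BK) = [6.7636 0.5347; 0.5347 0.2169]
P' = Q + AᵀP(A−BK) = [11.2636 -0.2153; -0.2153 0.4669]
tr(P') = 11.7305


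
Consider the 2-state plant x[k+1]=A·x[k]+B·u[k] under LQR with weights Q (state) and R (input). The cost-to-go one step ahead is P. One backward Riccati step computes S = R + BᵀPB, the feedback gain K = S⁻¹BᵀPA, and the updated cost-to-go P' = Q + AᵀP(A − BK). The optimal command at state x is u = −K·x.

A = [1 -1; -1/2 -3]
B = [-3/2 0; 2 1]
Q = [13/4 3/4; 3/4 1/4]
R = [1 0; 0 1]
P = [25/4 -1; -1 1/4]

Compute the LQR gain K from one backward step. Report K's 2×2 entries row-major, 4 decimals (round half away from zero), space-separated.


BᵀP = [-11.3750 2.0000; -1.0000 0.2500]
S = R + BᵀPB = [1 0; 0 1] + [21.0625 2.0000; 2.0000 0.2500] = [22.0625 2.0000; 2.0000 1.2500]
BᵀPA = [-12.3750 5.3750; -1.1250 0.2500]
K = S⁻¹·BᵀPA = [-0.5606 0.2638; -0.0030 -0.2220]
A−BK = [0.1590 -0.6044; 0.6243 -3.3055]
AᵀP(A−BK) = [0.3713 -0.3608; -0.3608 1.1378]
P' = Q + AᵀP(A−BK) = [3.6213 0.3892; 0.3892 1.3878]
tr(P') = 5.0091

-0.5606 0.2638 -0.0030 -0.2220


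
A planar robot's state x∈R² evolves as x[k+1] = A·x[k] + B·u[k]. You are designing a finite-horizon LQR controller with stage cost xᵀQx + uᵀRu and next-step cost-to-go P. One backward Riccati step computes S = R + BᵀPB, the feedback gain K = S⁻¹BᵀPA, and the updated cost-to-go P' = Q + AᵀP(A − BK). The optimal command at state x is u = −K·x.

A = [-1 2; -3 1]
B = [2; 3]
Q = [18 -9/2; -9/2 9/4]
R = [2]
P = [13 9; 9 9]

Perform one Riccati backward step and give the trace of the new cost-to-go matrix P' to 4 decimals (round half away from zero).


25.9702

BᵀP = [53.0000 45.0000]
S = R + BᵀPB = [2] + [241.0000] = [243.0000]
BᵀPA = [-188.0000 151.0000]
K = S⁻¹·BᵀPA = [-0.7737 0.6214]
A−BK = [0.5473 0.7572; -0.6790 -0.8642]
AᵀP(A−BK) = [2.5514 0.8230; 0.8230 3.1687]
P' = Q + AᵀP(A−BK) = [20.5514 -3.6770; -3.6770 5.4187]
tr(P') = 25.9702


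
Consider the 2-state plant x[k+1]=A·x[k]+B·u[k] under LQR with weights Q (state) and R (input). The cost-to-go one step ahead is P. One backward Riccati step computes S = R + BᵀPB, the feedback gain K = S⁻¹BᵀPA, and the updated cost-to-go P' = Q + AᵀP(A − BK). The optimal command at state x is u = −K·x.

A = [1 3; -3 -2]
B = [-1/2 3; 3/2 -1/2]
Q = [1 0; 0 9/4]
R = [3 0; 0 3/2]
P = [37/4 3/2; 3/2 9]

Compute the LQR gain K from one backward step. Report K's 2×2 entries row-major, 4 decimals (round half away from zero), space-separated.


BᵀP = [-2.3750 12.7500; 27.0000 0.0000]
S = R + BᵀPB = [3 0; 0 3/2] + [20.3125 -13.5000; -13.5000 81.0000] = [23.3125 -13.5000; -13.5000 82.5000]
BᵀPA = [-40.6250 -32.6250; 27.0000 81.0000]
K = S⁻¹·BᵀPA = [-1.7157 -0.9179; 0.0465 0.8316]
A−BK = [0.0026 0.0462; -0.4032 -0.2074]
AᵀP(A−BK) = [10.2941 5.5073; 5.5073 3.9429]
P' = Q + AᵀP(A−BK) = [11.2941 5.5073; 5.5073 6.1929]
tr(P') = 17.4870

-1.7157 -0.9179 0.0465 0.8316


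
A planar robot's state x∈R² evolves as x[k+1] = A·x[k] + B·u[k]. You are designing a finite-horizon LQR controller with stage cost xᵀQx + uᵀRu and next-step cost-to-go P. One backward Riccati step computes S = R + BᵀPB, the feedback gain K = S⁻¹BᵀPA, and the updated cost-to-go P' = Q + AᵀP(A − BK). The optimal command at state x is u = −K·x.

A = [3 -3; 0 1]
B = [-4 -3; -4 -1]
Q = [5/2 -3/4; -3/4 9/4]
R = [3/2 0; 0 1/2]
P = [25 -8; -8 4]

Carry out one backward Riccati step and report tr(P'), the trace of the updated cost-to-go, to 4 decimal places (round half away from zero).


8.4834

BᵀP = [-68.0000 16.0000; -67.0000 20.0000]
S = R + BᵀPB = [3/2 0; 0 1/2] + [208.0000 188.0000; 188.0000 181.0000] = [209.5000 188.0000; 188.0000 181.5000]
BᵀPA = [-204.0000 220.0000; -201.0000 221.0000]
K = S⁻¹·BᵀPA = [0.2843 -0.6037; -1.4019 1.8429]
A−BK = [-0.0686 0.1141; -0.2647 0.4282]
AᵀP(A−BK) = [1.2114 -1.7218; -1.7218 2.5221]
P' = Q + AᵀP(A−BK) = [3.7114 -2.4718; -2.4718 4.7721]
tr(P') = 8.4834


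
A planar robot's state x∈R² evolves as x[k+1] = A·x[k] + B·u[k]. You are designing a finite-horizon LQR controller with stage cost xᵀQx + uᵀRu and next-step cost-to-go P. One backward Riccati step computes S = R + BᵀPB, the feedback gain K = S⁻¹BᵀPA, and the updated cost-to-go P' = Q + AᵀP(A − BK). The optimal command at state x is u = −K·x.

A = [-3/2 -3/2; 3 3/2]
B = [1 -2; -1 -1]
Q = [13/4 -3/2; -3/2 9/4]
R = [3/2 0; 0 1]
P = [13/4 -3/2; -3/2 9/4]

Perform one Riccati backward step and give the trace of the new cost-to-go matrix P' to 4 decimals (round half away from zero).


BᵀP = [4.7500 -3.7500; -5.0000 0.7500]
S = R + BᵀPB = [3/2 0; 0 1] + [8.5000 -5.7500; -5.7500 9.2500] = [10.0000 -5.7500; -5.7500 10.2500]
BᵀPA = [-18.3750 -12.7500; 9.7500 8.6250]
K = S⁻¹·BᵀPA = [-1.9050 -1.1679; -0.1175 0.1863]
A−BK = [0.1701 0.0405; 0.9775 0.5185]
AᵀP(A−BK) = [7.2026 4.2863; 4.2863 2.6277]
P' = Q + AᵀP(A−BK) = [10.4526 2.7863; 2.7863 4.8777]
tr(P') = 15.3303

15.3303


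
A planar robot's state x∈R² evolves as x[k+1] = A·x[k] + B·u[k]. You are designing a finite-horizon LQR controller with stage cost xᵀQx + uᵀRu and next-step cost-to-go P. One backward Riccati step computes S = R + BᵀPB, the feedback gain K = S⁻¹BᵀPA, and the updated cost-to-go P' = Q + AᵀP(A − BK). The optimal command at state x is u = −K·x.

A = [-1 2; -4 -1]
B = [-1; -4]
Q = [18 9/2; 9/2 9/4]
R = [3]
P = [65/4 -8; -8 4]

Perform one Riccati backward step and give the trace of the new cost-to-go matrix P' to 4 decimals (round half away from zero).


BᵀP = [15.7500 -8.0000]
S = R + BᵀPB = [3] + [16.2500] = [19.2500]
BᵀPA = [16.2500 39.5000]
K = S⁻¹·BᵀPA = [0.8442 2.0519]
A−BK = [-0.1558 4.0519; -0.6234 7.2078]
AᵀP(A−BK) = [2.5325 6.1558; 6.1558 19.9481]
P' = Q + AᵀP(A−BK) = [20.5325 10.6558; 10.6558 22.1981]
tr(P') = 42.7305

42.7305


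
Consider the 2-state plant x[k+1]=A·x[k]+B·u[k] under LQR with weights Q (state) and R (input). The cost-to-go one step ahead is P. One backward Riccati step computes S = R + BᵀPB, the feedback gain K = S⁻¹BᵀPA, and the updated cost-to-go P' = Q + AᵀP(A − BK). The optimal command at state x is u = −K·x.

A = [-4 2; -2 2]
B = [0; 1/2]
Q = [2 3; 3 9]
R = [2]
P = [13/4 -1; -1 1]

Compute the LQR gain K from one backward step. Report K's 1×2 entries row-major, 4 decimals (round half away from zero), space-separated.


0.4444 0.0000

BᵀP = [-0.5000 0.5000]
S = R + BᵀPB = [2] + [0.2500] = [2.2500]
BᵀPA = [1.0000 0.0000]
K = S⁻¹·BᵀPA = [0.4444 0.0000]
A−BK = [-4.0000 2.0000; -2.2222 2.0000]
AᵀP(A−BK) = [39.5556 -18.0000; -18.0000 9.0000]
P' = Q + AᵀP(A−BK) = [41.5556 -15.0000; -15.0000 18.0000]
tr(P') = 59.5556


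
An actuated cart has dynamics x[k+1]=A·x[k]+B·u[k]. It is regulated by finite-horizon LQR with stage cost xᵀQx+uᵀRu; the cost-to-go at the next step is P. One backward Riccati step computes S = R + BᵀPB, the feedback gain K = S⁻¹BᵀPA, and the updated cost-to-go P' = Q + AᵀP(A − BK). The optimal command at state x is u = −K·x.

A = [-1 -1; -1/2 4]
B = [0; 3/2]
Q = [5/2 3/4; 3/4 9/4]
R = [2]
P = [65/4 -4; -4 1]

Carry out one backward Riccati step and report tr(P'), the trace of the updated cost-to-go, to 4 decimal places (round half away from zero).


41.1324

BᵀP = [-6.0000 1.5000]
S = R + BᵀPB = [2] + [2.2500] = [4.2500]
BᵀPA = [5.2500 12.0000]
K = S⁻¹·BᵀPA = [1.2353 2.8235]
A−BK = [-1.0000 -1.0000; -2.3529 -0.2353]
AᵀP(A−BK) = [6.0147 13.4265; 13.4265 30.3676]
P' = Q + AᵀP(A−BK) = [8.5147 14.1765; 14.1765 32.6176]
tr(P') = 41.1324


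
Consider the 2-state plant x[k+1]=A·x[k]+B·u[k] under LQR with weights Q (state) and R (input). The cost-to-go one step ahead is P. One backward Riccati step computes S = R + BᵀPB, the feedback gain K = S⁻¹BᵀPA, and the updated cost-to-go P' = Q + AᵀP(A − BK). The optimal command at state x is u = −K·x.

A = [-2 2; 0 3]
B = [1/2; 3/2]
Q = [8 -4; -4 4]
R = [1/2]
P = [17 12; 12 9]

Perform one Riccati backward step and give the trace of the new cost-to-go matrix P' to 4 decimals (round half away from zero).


18.5523

BᵀP = [26.5000 19.5000]
S = R + BᵀPB = [1/2] + [42.5000] = [43.0000]
BᵀPA = [-53.0000 111.5000]
K = S⁻¹·BᵀPA = [-1.2326 2.5930]
A−BK = [-1.3837 0.7035; 1.8488 -0.8895]
AᵀP(A−BK) = [2.6744 -2.5698; -2.5698 3.8779]
P' = Q + AᵀP(A−BK) = [10.6744 -6.5698; -6.5698 7.8779]
tr(P') = 18.5523


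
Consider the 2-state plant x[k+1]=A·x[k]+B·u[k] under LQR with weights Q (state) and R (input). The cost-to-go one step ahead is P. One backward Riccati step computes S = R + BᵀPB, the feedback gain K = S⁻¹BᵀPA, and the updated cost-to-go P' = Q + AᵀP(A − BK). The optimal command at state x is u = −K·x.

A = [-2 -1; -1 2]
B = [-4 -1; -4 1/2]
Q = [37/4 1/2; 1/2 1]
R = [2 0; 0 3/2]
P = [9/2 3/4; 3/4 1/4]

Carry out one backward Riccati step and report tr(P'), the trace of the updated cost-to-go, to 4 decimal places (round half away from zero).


11.4292

BᵀP = [-21.0000 -4.0000; -4.1250 -0.6250]
S = R + BᵀPB = [2 0; 0 3/2] + [100.0000 19.0000; 19.0000 3.8125] = [102.0000 19.0000; 19.0000 5.3125]
BᵀPA = [46.0000 13.0000; 8.8750 2.8750]
K = S⁻¹·BᵀPA = [0.4188 0.0798; 0.1728 0.2557]
A−BK = [-0.1520 -0.4250; 0.5888 2.1914]
AᵀP(A−BK) = [0.4520 0.3089; 0.3089 0.7272]
P' = Q + AᵀP(A−BK) = [9.7020 0.8089; 0.8089 1.7272]
tr(P') = 11.4292


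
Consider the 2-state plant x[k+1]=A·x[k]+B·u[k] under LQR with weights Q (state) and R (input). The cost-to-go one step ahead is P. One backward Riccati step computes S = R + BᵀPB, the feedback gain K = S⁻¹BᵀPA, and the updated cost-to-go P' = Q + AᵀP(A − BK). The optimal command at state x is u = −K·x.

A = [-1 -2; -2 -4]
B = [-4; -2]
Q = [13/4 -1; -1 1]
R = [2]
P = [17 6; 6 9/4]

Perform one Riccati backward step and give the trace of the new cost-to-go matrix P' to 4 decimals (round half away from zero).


BᵀP = [-80.0000 -28.5000]
S = R + BᵀPB = [2] + [377.0000] = [379.0000]
BᵀPA = [137.0000 274.0000]
K = S⁻¹·BᵀPA = [0.3615 0.7230]
A−BK = [0.4459 0.8918; -1.2770 -2.5541]
AᵀP(A−BK) = [0.4776 0.9551; 0.9551 1.9103]
P' = Q + AᵀP(A−BK) = [3.7276 -0.0449; -0.0449 2.9103]
tr(P') = 6.6379

6.6379


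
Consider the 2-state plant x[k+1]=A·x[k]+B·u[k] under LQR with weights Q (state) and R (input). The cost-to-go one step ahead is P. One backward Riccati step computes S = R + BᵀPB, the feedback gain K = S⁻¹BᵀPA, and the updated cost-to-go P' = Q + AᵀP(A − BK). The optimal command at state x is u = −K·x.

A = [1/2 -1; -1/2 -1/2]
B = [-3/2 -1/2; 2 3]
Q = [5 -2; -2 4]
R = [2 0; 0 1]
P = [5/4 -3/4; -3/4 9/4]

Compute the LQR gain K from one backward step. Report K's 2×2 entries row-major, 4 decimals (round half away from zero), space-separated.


-0.1568 0.2859 -0.0878 -0.2517

BᵀP = [-3.3750 5.6250; -2.8750 7.1250]
S = R + BᵀPB = [2 0; 0 1] + [16.3125 18.5625; 18.5625 22.8125] = [18.3125 18.5625; 18.5625 23.8125]
BᵀPA = [-4.5000 0.5625; -5.0000 -0.6875]
K = S⁻¹·BᵀPA = [-0.1568 0.2859; -0.0878 -0.2517]
A−BK = [0.2210 -0.6971; 0.0768 -0.3166]
AᵀP(A−BK) = [0.1057 -0.2222; -0.2222 0.7287]
P' = Q + AᵀP(A−BK) = [5.1057 -2.2222; -2.2222 4.7287]
tr(P') = 9.8344
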